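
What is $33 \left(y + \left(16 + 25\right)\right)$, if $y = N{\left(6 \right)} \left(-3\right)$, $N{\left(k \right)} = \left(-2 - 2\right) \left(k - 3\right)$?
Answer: $2541$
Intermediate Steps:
$N{\left(k \right)} = 12 - 4 k$ ($N{\left(k \right)} = - 4 \left(-3 + k\right) = 12 - 4 k$)
$y = 36$ ($y = \left(12 - 24\right) \left(-3\right) = \left(-12\right) \left(-3\right) = 36$)
$33 \left(y + \left(16 + 25\right)\right) = 33 \left(36 + \left(16 + 25\right)\right) = 33 \left(36 + 41\right) = 33 \cdot 77 = 2541$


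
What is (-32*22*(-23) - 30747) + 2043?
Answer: -12512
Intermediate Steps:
(-32*22*(-23) - 30747) + 2043 = (-704*(-23) - 30747) + 2043 = (16192 - 30747) + 2043 = -14555 + 2043 = -12512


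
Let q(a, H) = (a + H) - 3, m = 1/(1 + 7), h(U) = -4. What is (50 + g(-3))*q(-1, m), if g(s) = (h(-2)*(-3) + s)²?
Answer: -4061/8 ≈ -507.63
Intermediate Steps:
m = ⅛ (m = 1/8 = ⅛ ≈ 0.12500)
g(s) = (12 + s)² (g(s) = (-4*(-3) + s)² = (12 + s)²)
q(a, H) = -3 + H + a (q(a, H) = (H + a) - 3 = -3 + H + a)
(50 + g(-3))*q(-1, m) = (50 + (12 - 3)²)*(-3 + ⅛ - 1) = (50 + 9²)*(-31/8) = (50 + 81)*(-31/8) = 131*(-31/8) = -4061/8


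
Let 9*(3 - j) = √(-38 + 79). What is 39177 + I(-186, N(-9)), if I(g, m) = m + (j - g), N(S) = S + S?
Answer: 39348 - √41/9 ≈ 39347.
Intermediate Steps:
N(S) = 2*S
j = 3 - √41/9 (j = 3 - √(-38 + 79)/9 = 3 - √41/9 ≈ 2.2885)
I(g, m) = 3 + m - g - √41/9 (I(g, m) = m + ((3 - √41/9) - g) = m + (3 - g - √41/9) = 3 + m - g - √41/9)
39177 + I(-186, N(-9)) = 39177 + (3 + 2*(-9) - 1*(-186) - √41/9) = 39177 + (3 - 18 + 186 - √41/9) = 39177 + (171 - √41/9) = 39348 - √41/9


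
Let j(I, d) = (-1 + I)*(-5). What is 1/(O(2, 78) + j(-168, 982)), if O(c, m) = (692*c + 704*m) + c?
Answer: 1/57143 ≈ 1.7500e-5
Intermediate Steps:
O(c, m) = 693*c + 704*m
j(I, d) = 5 - 5*I
1/(O(2, 78) + j(-168, 982)) = 1/((693*2 + 704*78) + (5 - 5*(-168))) = 1/((1386 + 54912) + (5 + 840)) = 1/(56298 + 845) = 1/57143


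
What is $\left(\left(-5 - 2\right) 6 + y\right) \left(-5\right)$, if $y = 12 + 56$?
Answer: $-130$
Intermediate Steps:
$y = 68$
$\left(\left(-5 - 2\right) 6 + y\right) \left(-5\right) = \left(\left(-5 - 2\right) 6 + 68\right) \left(-5\right) = \left(\left(-7\right) 6 + 68\right) \left(-5\right) = \left(-42 + 68\right) \left(-5\right) = 26 \left(-5\right) = -130$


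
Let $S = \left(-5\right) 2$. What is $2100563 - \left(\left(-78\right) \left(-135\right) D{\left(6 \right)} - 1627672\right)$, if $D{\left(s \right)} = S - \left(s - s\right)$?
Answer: $3833535$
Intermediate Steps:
$S = -10$
$D{\left(s \right)} = -10$ ($D{\left(s \right)} = -10 - \left(s - s\right) = -10 - 0 = -10 + 0 = -10$)
$2100563 - \left(\left(-78\right) \left(-135\right) D{\left(6 \right)} - 1627672\right) = 2100563 - \left(\left(-78\right) \left(-135\right) \left(-10\right) - 1627672\right) = 2100563 - \left(10530 \left(-10\right) - 1627672\right) = 2100563 - \left(-105300 - 1627672\right) = 2100563 - -1732972 = 2100563 + 1732972 = 3833535$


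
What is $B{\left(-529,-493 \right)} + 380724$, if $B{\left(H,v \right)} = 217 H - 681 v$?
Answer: $601664$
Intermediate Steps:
$B{\left(H,v \right)} = - 681 v + 217 H$
$B{\left(-529,-493 \right)} + 380724 = \left(\left(-681\right) \left(-493\right) + 217 \left(-529\right)\right) + 380724 = \left(335733 - 114793\right) + 380724 = 220940 + 380724 = 601664$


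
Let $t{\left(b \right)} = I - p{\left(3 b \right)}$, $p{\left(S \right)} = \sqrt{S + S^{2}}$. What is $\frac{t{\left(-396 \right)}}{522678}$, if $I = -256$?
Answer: $- \frac{128}{261339} - \frac{\sqrt{39171}}{87113} \approx -0.0027617$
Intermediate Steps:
$t{\left(b \right)} = -256 - \sqrt{3} \sqrt{b \left(1 + 3 b\right)}$ ($t{\left(b \right)} = -256 - \sqrt{3 b \left(1 + 3 b\right)} = -256 - \sqrt{3} \sqrt{b \left(1 + 3 b\right)}$)
$\frac{t{\left(-396 \right)}}{522678} = \frac{-256 - \sqrt{3} \sqrt{- 396 \left(1 + 3 \left(-396\right)\right)}}{522678} = \left(-256 - \sqrt{3} \sqrt{- 396 \left(1 - 1188\right)}\right) \frac{1}{522678} = \left(-256 - \sqrt{3} \sqrt{\left(-396\right) \left(-1187\right)}\right) \frac{1}{522678} = \left(-256 - \sqrt{3} \sqrt{470052}\right) \frac{1}{522678} = \left(-256 - \sqrt{3} \cdot 6 \sqrt{13057}\right) \frac{1}{522678} = \left(-256 - 6 \sqrt{39171}\right) \frac{1}{522678} = - \frac{128}{261339} - \frac{\sqrt{39171}}{87113}$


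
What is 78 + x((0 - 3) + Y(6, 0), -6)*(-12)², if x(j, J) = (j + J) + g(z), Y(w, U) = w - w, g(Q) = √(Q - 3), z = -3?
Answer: -1218 + 144*I*√6 ≈ -1218.0 + 352.73*I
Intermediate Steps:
g(Q) = √(-3 + Q)
Y(w, U) = 0
x(j, J) = J + j + I*√6 (x(j, J) = (j + J) + √(-3 - 3) = (J + j) + √(-6) = (J + j) + I*√6 = J + j + I*√6)
78 + x((0 - 3) + Y(6, 0), -6)*(-12)² = 78 + (-6 + ((0 - 3) + 0) + I*√6)*(-12)² = 78 + (-6 + (-3 + 0) + I*√6)*144 = 78 + (-6 - 3 + I*√6)*144 = 78 + (-9 + I*√6)*144 = 78 + (-1296 + 144*I*√6) = -1218 + 144*I*√6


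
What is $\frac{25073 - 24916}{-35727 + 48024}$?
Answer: $\frac{157}{12297} \approx 0.012767$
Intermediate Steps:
$\frac{25073 - 24916}{-35727 + 48024} = \frac{157}{12297}$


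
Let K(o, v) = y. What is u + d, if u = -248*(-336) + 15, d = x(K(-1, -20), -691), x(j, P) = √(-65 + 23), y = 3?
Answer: 83343 + I*√42 ≈ 83343.0 + 6.4807*I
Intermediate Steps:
K(o, v) = 3
x(j, P) = I*√42 (x(j, P) = √(-42) = I*√42)
d = I*√42 ≈ 6.4807*I
u = 83343 (u = 83328 + 15 = 83343)
u + d = 83343 + I*√42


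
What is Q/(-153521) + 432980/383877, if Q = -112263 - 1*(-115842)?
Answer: 65097626797/58933180917 ≈ 1.1046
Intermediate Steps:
Q = 3579 (Q = -112263 + 115842 = 3579)
Q/(-153521) + 432980/383877 = 3579/(-153521) + 432980/383877 = 3579*(-1/153521) + 432980*(1/383877) = -3579/153521 + 432980/383877 = 65097626797/58933180917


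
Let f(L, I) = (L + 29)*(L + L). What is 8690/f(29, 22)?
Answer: 4345/1682 ≈ 2.5832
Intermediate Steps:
f(L, I) = 2*L*(29 + L) (f(L, I) = (29 + L)*(2*L) = 2*L*(29 + L))
8690/f(29, 22) = 8690/((2*29*(29 + 29))) = 8690/((2*29*58)) = 8690/3364 = 8690*(1/3364) = 4345/1682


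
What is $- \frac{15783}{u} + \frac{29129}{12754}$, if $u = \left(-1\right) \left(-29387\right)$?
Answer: $\frac{654717541}{374801798} \approx 1.7468$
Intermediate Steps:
$u = 29387$
$- \frac{15783}{u} + \frac{29129}{12754} = - \frac{15783}{29387} + \frac{29129}{12754} = \frac{654717541}{374801798}$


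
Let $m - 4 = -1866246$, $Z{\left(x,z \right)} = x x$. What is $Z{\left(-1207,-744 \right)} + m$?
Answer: $-409393$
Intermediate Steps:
$Z{\left(x,z \right)} = x^{2}$
$m = -1866242$ ($m = 4 - 1866246 = -1866242$)
$Z{\left(-1207,-744 \right)} + m = \left(-1207\right)^{2} - 1866242 = 1456849 - 1866242 = -409393$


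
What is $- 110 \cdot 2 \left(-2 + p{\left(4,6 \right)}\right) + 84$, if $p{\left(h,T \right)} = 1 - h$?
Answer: $1184$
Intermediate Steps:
$- 110 \cdot 2 \left(-2 + p{\left(4,6 \right)}\right) + 84 = - 110 \cdot 2 \left(-2 + \left(1 - 4\right)\right) + 84 = - 110 \cdot 2 \left(-2 - 3\right) + 84 = - 110 \cdot 2 \left(-5\right) + 84 = \left(-110\right) \left(-10\right) + 84 = 1100 + 84 = 1184$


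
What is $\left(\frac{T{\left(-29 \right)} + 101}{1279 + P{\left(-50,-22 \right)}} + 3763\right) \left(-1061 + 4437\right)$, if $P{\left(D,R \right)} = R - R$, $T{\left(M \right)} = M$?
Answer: $\frac{16248515824}{1279} \approx 1.2704 \cdot 10^{7}$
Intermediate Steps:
$P{\left(D,R \right)} = 0$
$\left(\frac{T{\left(-29 \right)} + 101}{1279 + P{\left(-50,-22 \right)}} + 3763\right) \left(-1061 + 4437\right) = \left(\frac{-29 + 101}{1279 + 0} + 3763\right) \left(-1061 + 4437\right) = \left(\frac{72}{1279} + 3763\right) 3376 = \frac{4812949}{1279} \cdot 3376 = \frac{16248515824}{1279}$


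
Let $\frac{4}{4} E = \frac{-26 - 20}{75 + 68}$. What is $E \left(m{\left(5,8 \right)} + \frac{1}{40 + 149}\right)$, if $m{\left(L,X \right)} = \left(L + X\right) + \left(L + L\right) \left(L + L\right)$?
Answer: $- \frac{982468}{27027} \approx -36.351$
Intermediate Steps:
$E = - \frac{46}{143}$ ($E = \frac{-26 - 20}{75 + 68} = - \frac{46}{143} \approx -0.32168$)
$m{\left(L,X \right)} = L + X + 4 L^{2}$ ($m{\left(L,X \right)} = \left(L + X\right) + 2 L 2 L = \left(L + X\right) + 4 L^{2} = L + X + 4 L^{2}$)
$E \left(m{\left(5,8 \right)} + \frac{1}{40 + 149}\right) = - \frac{46 \left(\left(5 + 8 + 4 \cdot 5^{2}\right) + \frac{1}{40 + 149}\right)}{143} = - \frac{46 \left(\left(5 + 8 + 4 \cdot 25\right) + \frac{1}{189}\right)}{143} = - \frac{46 \left(\left(5 + 8 + 100\right) + \frac{1}{189}\right)}{143} = - \frac{46 \left(113 + \frac{1}{189}\right)}{143} = \left(- \frac{46}{143}\right) \frac{21358}{189} = - \frac{982468}{27027}$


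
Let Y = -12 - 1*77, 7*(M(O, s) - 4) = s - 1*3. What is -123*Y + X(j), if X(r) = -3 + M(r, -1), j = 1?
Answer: 76632/7 ≈ 10947.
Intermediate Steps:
M(O, s) = 25/7 + s/7 (M(O, s) = 4 + (s - 1*3)/7 = 4 + (s - 3)/7 = 4 + (-3 + s)/7 = 4 + (-3/7 + s/7) = 25/7 + s/7)
X(r) = 3/7 (X(r) = -3 + (25/7 + (⅐)*(-1)) = -3 + (25/7 - ⅐) = -3 + 24/7 = 3/7)
Y = -89 (Y = -12 - 77 = -89)
-123*Y + X(j) = -123*(-89) + 3/7 = 10947 + 3/7 = 76632/7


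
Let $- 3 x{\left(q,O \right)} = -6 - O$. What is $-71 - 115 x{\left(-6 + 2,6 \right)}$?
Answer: $-531$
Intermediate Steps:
$x{\left(q,O \right)} = 2 + \frac{O}{3}$ ($x{\left(q,O \right)} = - \frac{-6 - O}{3} = 2 + \frac{O}{3}$)
$-71 - 115 x{\left(-6 + 2,6 \right)} = -71 - 115 \left(2 + \frac{1}{3} \cdot 6\right) = -71 - 115 \left(2 + 2\right) = -71 - 460 = -531$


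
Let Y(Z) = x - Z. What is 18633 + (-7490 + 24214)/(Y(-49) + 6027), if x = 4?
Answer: 28326341/1520 ≈ 18636.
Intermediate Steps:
Y(Z) = 4 - Z
18633 + (-7490 + 24214)/(Y(-49) + 6027) = 18633 + (-7490 + 24214)/((4 - 1*(-49)) + 6027) = 18633 + 16724/((4 + 49) + 6027) = 18633 + 16724/(53 + 6027) = 18633 + 16724/6080 = 18633 + 16724*(1/6080) = 18633 + 4181/1520 = 28326341/1520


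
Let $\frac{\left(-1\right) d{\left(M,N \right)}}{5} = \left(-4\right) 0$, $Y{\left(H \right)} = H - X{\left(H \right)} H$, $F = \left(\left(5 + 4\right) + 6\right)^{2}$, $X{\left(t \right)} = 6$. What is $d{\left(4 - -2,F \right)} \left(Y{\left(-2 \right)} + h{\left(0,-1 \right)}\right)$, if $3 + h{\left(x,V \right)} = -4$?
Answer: $0$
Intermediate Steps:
$h{\left(x,V \right)} = -7$ ($h{\left(x,V \right)} = -3 - 4 = -7$)
$F = 225$ ($F = \left(9 + 6\right)^{2} = 15^{2} = 225$)
$Y{\left(H \right)} = - 5 H$ ($Y{\left(H \right)} = H - 6 H = - 5 H$)
$d{\left(M,N \right)} = 0$ ($d{\left(M,N \right)} = - 5 \left(\left(-4\right) 0\right) = \left(-5\right) 0 = 0$)
$d{\left(4 - -2,F \right)} \left(Y{\left(-2 \right)} + h{\left(0,-1 \right)}\right) = 0 \left(\left(-5\right) \left(-2\right) - 7\right) = 0 \left(10 - 7\right) = 0 \cdot 3 = 0$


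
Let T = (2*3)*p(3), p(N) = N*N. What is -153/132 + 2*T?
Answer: 4701/44 ≈ 106.84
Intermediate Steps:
p(N) = N²
T = 54 (T = (2*3)*3² = 6*9 = 54)
-153/132 + 2*T = -153/132 + 2*54 = -153*1/132 + 108 = -51/44 + 108 = 4701/44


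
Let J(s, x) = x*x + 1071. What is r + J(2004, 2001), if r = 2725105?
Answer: 6730177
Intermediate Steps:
J(s, x) = 1071 + x² (J(s, x) = x² + 1071 = 1071 + x²)
r + J(2004, 2001) = 2725105 + (1071 + 2001²) = 2725105 + (1071 + 4004001) = 2725105 + 4005072 = 6730177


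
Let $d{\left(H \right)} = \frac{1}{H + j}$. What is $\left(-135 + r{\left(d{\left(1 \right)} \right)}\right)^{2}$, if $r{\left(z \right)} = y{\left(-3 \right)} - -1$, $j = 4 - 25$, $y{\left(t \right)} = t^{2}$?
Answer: $15625$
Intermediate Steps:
$j = -21$ ($j = 4 - 25 = -21$)
$d{\left(H \right)} = \frac{1}{-21 + H}$ ($d{\left(H \right)} = \frac{1}{H - 21} = \frac{1}{-21 + H}$)
$r{\left(z \right)} = 10$ ($r{\left(z \right)} = \left(-3\right)^{2} - -1 = 9 + 1 = 10$)
$\left(-135 + r{\left(d{\left(1 \right)} \right)}\right)^{2} = \left(-135 + 10\right)^{2} = \left(-125\right)^{2} = 15625$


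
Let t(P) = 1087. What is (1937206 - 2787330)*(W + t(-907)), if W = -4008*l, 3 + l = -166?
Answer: -576757276436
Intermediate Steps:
l = -169 (l = -3 - 166 = -169)
W = 677352 (W = -4008*(-169) = 677352)
(1937206 - 2787330)*(W + t(-907)) = (1937206 - 2787330)*(677352 + 1087) = -850124*678439 = -576757276436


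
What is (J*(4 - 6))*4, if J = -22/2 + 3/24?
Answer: 87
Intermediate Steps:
J = -87/8 (J = -22*½ + 3*(1/24) = -11 + ⅛ = -87/8 ≈ -10.875)
(J*(4 - 6))*4 = -87*(4 - 6)/8*4 = -87/8*(-2)*4 = (87/4)*4 = 87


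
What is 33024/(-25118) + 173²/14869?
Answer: 130361383/186739771 ≈ 0.69809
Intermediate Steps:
33024/(-25118) + 173²/14869 = 33024*(-1/25118) + 29929*(1/14869) = -16512/12559 + 29929/14869 = 130361383/186739771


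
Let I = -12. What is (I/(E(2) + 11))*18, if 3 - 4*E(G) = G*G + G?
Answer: -864/41 ≈ -21.073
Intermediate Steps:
E(G) = ¾ - G/4 - G²/4 (E(G) = ¾ - (G*G + G)/4 = ¾ - (G² + G)/4 = ¾ - (G + G²)/4 = ¾ + (-G/4 - G²/4) = ¾ - G/4 - G²/4)
(I/(E(2) + 11))*18 = -12/((¾ - ¼*2 - ¼*2²) + 11)*18 = -12/((¾ - ½ - ¼*4) + 11)*18 = -12/((¾ - ½ - 1) + 11)*18 = -12/(-¾ + 11)*18 = -12/41/4*18 = -12*4/41*18 = -48/41*18 = -864/41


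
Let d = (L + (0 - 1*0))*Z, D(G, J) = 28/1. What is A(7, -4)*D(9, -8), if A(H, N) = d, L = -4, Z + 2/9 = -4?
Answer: 4256/9 ≈ 472.89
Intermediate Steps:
Z = -38/9 (Z = -2/9 - 4 = -38/9 ≈ -4.2222)
D(G, J) = 28 (D(G, J) = 28*1 = 28)
d = 152/9 (d = (-4 + (0 - 1*0))*(-38/9) = (-4 + (0 + 0))*(-38/9) = (-4 + 0)*(-38/9) = -4*(-38/9) = 152/9 ≈ 16.889)
A(H, N) = 152/9
A(7, -4)*D(9, -8) = (152/9)*28 = 4256/9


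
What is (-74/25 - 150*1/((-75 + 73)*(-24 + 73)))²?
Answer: 3066001/1500625 ≈ 2.0431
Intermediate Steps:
(-74/25 - 150*1/((-75 + 73)*(-24 + 73)))² = (-74*1/25 - 150/(49*(-2)))² = (-74/25 - 150/(-98))² = (-74/25 - 150*(-1/98))² = (-74/25 + 75/49)² = (-1751/1225)² = 3066001/1500625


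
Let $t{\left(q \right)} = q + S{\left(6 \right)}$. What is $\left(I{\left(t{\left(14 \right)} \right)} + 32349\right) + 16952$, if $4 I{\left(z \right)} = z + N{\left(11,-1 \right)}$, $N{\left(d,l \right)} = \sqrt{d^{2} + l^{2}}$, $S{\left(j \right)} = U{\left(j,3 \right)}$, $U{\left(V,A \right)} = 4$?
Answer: $\frac{98611}{2} + \frac{\sqrt{122}}{4} \approx 49308.0$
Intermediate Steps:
$S{\left(j \right)} = 4$
$t{\left(q \right)} = 4 + q$ ($t{\left(q \right)} = q + 4 = 4 + q$)
$I{\left(z \right)} = \frac{z}{4} + \frac{\sqrt{122}}{4}$ ($I{\left(z \right)} = \frac{z + \sqrt{11^{2} + \left(-1\right)^{2}}}{4} = \frac{z + \sqrt{121 + 1}}{4} = \frac{z + \sqrt{122}}{4} = \frac{z}{4} + \frac{\sqrt{122}}{4}$)
$\left(I{\left(t{\left(14 \right)} \right)} + 32349\right) + 16952 = \left(\left(\frac{4 + 14}{4} + \frac{\sqrt{122}}{4}\right) + 32349\right) + 16952 = \left(\left(\frac{1}{4} \cdot 18 + \frac{\sqrt{122}}{4}\right) + 32349\right) + 16952 = \left(\left(\frac{9}{2} + \frac{\sqrt{122}}{4}\right) + 32349\right) + 16952 = \left(\frac{64707}{2} + \frac{\sqrt{122}}{4}\right) + 16952 = \frac{98611}{2} + \frac{\sqrt{122}}{4}$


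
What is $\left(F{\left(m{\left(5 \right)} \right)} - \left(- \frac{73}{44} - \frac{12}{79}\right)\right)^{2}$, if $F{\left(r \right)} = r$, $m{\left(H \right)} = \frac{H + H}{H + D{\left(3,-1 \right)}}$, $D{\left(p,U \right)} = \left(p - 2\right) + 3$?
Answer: $\frac{8356702225}{978688656} \approx 8.5387$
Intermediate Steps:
$D{\left(p,U \right)} = 1 + p$ ($D{\left(p,U \right)} = \left(-2 + p\right) + 3 = 1 + p$)
$m{\left(H \right)} = \frac{2 H}{4 + H}$ ($m{\left(H \right)} = \frac{H + H}{H + \left(1 + 3\right)} = \frac{2 H}{H + 4} = \frac{2 H}{4 + H}$)
$\left(F{\left(m{\left(5 \right)} \right)} - \left(- \frac{73}{44} - \frac{12}{79}\right)\right)^{2} = \left(2 \cdot 5 \frac{1}{4 + 5} - \left(- \frac{73}{44} - \frac{12}{79}\right)\right)^{2} = \left(2 \cdot 5 \cdot \frac{1}{9} - - \frac{6295}{3476}\right)^{2} = \left(2 \cdot 5 \cdot \frac{1}{9} + \left(\frac{73}{44} + \frac{12}{79}\right)\right)^{2} = \left(\frac{10}{9} + \frac{6295}{3476}\right)^{2} = \left(\frac{91415}{31284}\right)^{2} = \frac{8356702225}{978688656}$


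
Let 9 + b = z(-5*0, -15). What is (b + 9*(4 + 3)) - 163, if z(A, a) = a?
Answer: -124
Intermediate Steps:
b = -24 (b = -9 - 15 = -24)
(b + 9*(4 + 3)) - 163 = (-24 + 9*(4 + 3)) - 163 = (-24 + 9*7) - 163 = (-24 + 63) - 163 = 39 - 163 = -124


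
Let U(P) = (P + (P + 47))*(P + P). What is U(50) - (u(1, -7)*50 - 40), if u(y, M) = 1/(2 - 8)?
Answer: 44245/3 ≈ 14748.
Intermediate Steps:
u(y, M) = -⅙ (u(y, M) = 1/(-6) = -⅙)
U(P) = 2*P*(47 + 2*P) (U(P) = (P + (47 + P))*(2*P) = (47 + 2*P)*(2*P) = 2*P*(47 + 2*P))
U(50) - (u(1, -7)*50 - 40) = 2*50*(47 + 2*50) - (-⅙*50 - 40) = 2*50*(47 + 100) - (-25/3 - 40) = 2*50*147 - 1*(-145/3) = 14700 + 145/3 = 44245/3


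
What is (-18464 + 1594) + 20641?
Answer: 3771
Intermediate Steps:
(-18464 + 1594) + 20641 = -16870 + 20641 = 3771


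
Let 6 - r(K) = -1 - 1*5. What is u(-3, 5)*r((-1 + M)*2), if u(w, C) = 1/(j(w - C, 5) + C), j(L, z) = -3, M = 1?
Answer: 6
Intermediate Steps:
r(K) = 12 (r(K) = 6 - (-1 - 1*5) = 6 - (-1 - 5) = 6 - 1*(-6) = 6 + 6 = 12)
u(w, C) = 1/(-3 + C)
u(-3, 5)*r((-1 + M)*2) = 12/(-3 + 5) = 12/2 = (½)*12 = 6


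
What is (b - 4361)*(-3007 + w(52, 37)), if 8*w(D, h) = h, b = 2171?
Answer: 26300805/4 ≈ 6.5752e+6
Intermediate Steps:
w(D, h) = h/8
(b - 4361)*(-3007 + w(52, 37)) = (2171 - 4361)*(-3007 + (⅛)*37) = -2190*(-3007 + 37/8) = -2190*(-24019/8) = 26300805/4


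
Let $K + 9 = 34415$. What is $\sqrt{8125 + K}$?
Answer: $\sqrt{42531} \approx 206.23$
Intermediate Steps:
$K = 34406$ ($K = -9 + 34415 = 34406$)
$\sqrt{8125 + K} = \sqrt{8125 + 34406} = \sqrt{42531}$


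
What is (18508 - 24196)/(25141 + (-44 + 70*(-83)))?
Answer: -632/2143 ≈ -0.29491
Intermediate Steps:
(18508 - 24196)/(25141 + (-44 + 70*(-83))) = -5688/(25141 + (-44 - 5810)) = -5688/(25141 - 5854) = -5688/19287 = -5688*1/19287 = -632/2143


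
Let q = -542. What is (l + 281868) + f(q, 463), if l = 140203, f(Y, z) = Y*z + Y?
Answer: 170583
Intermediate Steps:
f(Y, z) = Y + Y*z
(l + 281868) + f(q, 463) = (140203 + 281868) - 542*(1 + 463) = 422071 - 542*464 = 422071 - 251488 = 170583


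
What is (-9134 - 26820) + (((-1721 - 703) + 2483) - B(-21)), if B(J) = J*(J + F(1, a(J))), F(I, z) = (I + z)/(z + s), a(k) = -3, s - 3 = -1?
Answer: -36294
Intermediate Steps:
s = 2 (s = 3 - 1 = 2)
F(I, z) = (I + z)/(2 + z) (F(I, z) = (I + z)/(z + 2) = (I + z)/(2 + z))
B(J) = J*(2 + J) (B(J) = J*(J + (1 - 3)/(2 - 3)) = J*(J - 2/(-1)) = J*(J - 1*(-2)) = J*(J + 2) = J*(2 + J))
(-9134 - 26820) + (((-1721 - 703) + 2483) - B(-21)) = (-9134 - 26820) + (((-1721 - 703) + 2483) - (-21)*(2 - 21)) = -35954 + ((-2424 + 2483) - (-21)*(-19)) = -35954 + (59 - 1*399) = -35954 + (59 - 399) = -35954 - 340 = -36294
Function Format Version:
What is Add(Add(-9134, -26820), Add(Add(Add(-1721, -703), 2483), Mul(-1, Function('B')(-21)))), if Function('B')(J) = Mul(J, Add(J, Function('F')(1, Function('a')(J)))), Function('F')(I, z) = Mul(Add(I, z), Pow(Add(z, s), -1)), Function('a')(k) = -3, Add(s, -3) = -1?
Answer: -36294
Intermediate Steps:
s = 2 (s = Add(3, -1) = 2)
Function('F')(I, z) = Mul(Pow(Add(2, z), -1), Add(I, z)) (Function('F')(I, z) = Mul(Add(I, z), Pow(Add(z, 2), -1)) = Mul(Add(I, z), Pow(Add(2, z), -1)) = Mul(Pow(Add(2, z), -1), Add(I, z)))
Function('B')(J) = Mul(J, Add(2, J)) (Function('B')(J) = Mul(J, Add(J, Mul(Pow(Add(2, -3), -1), Add(1, -3)))) = Mul(J, Add(J, Mul(Pow(-1, -1), -2))) = Mul(J, Add(J, Mul(-1, -2))) = Mul(J, Add(J, 2)) = Mul(J, Add(2, J)))
Add(Add(-9134, -26820), Add(Add(Add(-1721, -703), 2483), Mul(-1, Function('B')(-21)))) = Add(Add(-9134, -26820), Add(Add(Add(-1721, -703), 2483), Mul(-1, Mul(-21, Add(2, -21))))) = Add(-35954, Add(Add(-2424, 2483), Mul(-1, Mul(-21, -19)))) = Add(-35954, Add(59, Mul(-1, 399))) = Add(-35954, Add(59, -399)) = Add(-35954, -340) = -36294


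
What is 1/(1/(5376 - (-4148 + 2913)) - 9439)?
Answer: -6611/62401228 ≈ -0.00010594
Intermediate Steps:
1/(1/(5376 - (-4148 + 2913)) - 9439) = 1/(1/(5376 - 1*(-1235)) - 9439) = 1/(1/(5376 + 1235) - 9439) = 1/(1/6611 - 9439) = 1/(-62401228/6611) = -6611/62401228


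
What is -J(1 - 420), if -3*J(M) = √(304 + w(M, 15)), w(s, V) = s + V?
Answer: 10*I/3 ≈ 3.3333*I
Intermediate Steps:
w(s, V) = V + s
J(M) = -√(319 + M)/3 (J(M) = -√(304 + (15 + M))/3 = -√(319 + M)/3)
-J(1 - 420) = -(-1)*√(319 + (1 - 420))/3 = -(-1)*√(319 - 419)/3 = -(-1)*√(-100)/3 = -(-1)*10*I/3 = -(-10)*I/3 = 10*I/3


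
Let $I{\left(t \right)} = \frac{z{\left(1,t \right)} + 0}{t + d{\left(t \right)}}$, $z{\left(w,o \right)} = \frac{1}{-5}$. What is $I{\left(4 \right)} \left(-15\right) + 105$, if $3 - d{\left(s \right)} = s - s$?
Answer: $\frac{738}{7} \approx 105.43$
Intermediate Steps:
$z{\left(w,o \right)} = - \frac{1}{5}$
$d{\left(s \right)} = 3$ ($d{\left(s \right)} = 3 - \left(s - s\right) = 3 - 0 = 3 + 0 = 3$)
$I{\left(t \right)} = - \frac{1}{5 \left(3 + t\right)}$ ($I{\left(t \right)} = \frac{- \frac{1}{5} + 0}{t + 3} = - \frac{1}{5 \left(3 + t\right)}$)
$I{\left(4 \right)} \left(-15\right) + 105 = - \frac{1}{15 + 5 \cdot 4} \left(-15\right) + 105 = - \frac{1}{15 + 20} \left(-15\right) + 105 = - \frac{1}{35} \left(-15\right) + 105 = \left(-1\right) \frac{1}{35} \left(-15\right) + 105 = \left(- \frac{1}{35}\right) \left(-15\right) + 105 = \frac{3}{7} + 105 = \frac{738}{7}$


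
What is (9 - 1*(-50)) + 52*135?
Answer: 7079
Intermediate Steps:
(9 - 1*(-50)) + 52*135 = (9 + 50) + 7020 = 59 + 7020 = 7079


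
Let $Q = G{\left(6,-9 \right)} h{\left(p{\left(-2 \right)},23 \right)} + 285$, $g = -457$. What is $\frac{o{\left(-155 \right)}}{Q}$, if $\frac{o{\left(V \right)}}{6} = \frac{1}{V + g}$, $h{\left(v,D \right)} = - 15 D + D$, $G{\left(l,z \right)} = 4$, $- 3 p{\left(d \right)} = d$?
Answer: $\frac{1}{102306} \approx 9.7746 \cdot 10^{-6}$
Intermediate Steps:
$p{\left(d \right)} = - \frac{d}{3}$
$h{\left(v,D \right)} = - 14 D$
$o{\left(V \right)} = \frac{6}{-457 + V}$ ($o{\left(V \right)} = \frac{6}{V - 457} = \frac{6}{-457 + V}$)
$Q = -1003$ ($Q = 4 \left(\left(-14\right) 23\right) + 285 = 4 \left(-322\right) + 285 = -1288 + 285 = -1003$)
$\frac{o{\left(-155 \right)}}{Q} = \frac{6 \frac{1}{-457 - 155}}{-1003} = \frac{6}{-612} \left(- \frac{1}{1003}\right) = 6 \left(- \frac{1}{612}\right) \left(- \frac{1}{1003}\right) = \left(- \frac{1}{102}\right) \left(- \frac{1}{1003}\right) = \frac{1}{102306}$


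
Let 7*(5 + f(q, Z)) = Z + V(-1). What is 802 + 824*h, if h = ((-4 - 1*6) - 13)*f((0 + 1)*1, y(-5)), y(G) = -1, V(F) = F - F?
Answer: 687886/7 ≈ 98269.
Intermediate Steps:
V(F) = 0
f(q, Z) = -5 + Z/7 (f(q, Z) = -5 + (Z + 0)/7 = -5 + Z/7)
h = 828/7 (h = ((-4 - 1*6) - 13)*(-5 + (⅐)*(-1)) = ((-4 - 6) - 13)*(-5 - ⅐) = (-10 - 13)*(-36/7) = -23*(-36/7) = 828/7 ≈ 118.29)
802 + 824*h = 802 + 824*(828/7) = 802 + 682272/7 = 687886/7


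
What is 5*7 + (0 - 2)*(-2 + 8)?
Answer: 23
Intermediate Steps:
5*7 + (0 - 2)*(-2 + 8) = 35 - 2*6 = 35 - 12 = 23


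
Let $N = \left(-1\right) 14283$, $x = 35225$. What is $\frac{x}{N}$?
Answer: $- \frac{35225}{14283} \approx -2.4662$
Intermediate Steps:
$N = -14283$
$\frac{x}{N} = \frac{35225}{-14283} = 35225 \left(- \frac{1}{14283}\right) = - \frac{35225}{14283}$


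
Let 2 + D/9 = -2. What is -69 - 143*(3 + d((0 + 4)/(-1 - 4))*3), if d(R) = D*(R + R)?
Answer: -126042/5 ≈ -25208.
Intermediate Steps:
D = -36 (D = -18 + 9*(-2) = -18 - 18 = -36)
d(R) = -72*R (d(R) = -36*(R + R) = -72*R)
-69 - 143*(3 + d((0 + 4)/(-1 - 4))*3) = -69 - 143*(3 - 72*(0 + 4)/(-1 - 4)*3) = -69 - 143*(3 - 288/(-5)*3) = -69 - 143*(3 - 288*(-1)/5*3) = -69 - 143*(3 - 72*(-⅘)*3) = -69 - 143*(3 + (288/5)*3) = -69 - 143*(3 + 864/5) = -69 - 143*879/5 = -69 - 125697/5 = -126042/5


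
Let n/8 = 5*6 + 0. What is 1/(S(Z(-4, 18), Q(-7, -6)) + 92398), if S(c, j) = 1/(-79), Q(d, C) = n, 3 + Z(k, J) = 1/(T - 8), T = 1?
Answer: 79/7299441 ≈ 1.0823e-5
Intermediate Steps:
Z(k, J) = -22/7 (Z(k, J) = -3 + 1/(1 - 8) = -3 + 1/(-7) = -3 - ⅐ = -22/7)
n = 240 (n = 8*(5*6 + 0) = 8*(30 + 0) = 8*30 = 240)
Q(d, C) = 240
S(c, j) = -1/79
1/(S(Z(-4, 18), Q(-7, -6)) + 92398) = 1/(-1/79 + 92398) = 1/(7299441/79) = 79/7299441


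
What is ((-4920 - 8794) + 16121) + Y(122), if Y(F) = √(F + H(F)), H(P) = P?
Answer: 2407 + 2*√61 ≈ 2422.6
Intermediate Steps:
Y(F) = √2*√F (Y(F) = √(F + F) = √(2*F) = √2*√F)
((-4920 - 8794) + 16121) + Y(122) = ((-4920 - 8794) + 16121) + √2*√122 = (-13714 + 16121) + 2*√61 = 2407 + 2*√61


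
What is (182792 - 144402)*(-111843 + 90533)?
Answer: -818090900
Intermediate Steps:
(182792 - 144402)*(-111843 + 90533) = 38390*(-21310) = -818090900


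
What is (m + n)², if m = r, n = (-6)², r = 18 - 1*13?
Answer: 1681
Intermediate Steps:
r = 5 (r = 18 - 13 = 5)
n = 36
m = 5
(m + n)² = (5 + 36)² = 41² = 1681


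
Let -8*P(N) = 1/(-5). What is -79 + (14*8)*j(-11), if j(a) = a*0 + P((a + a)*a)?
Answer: -381/5 ≈ -76.200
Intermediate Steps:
P(N) = 1/40 (P(N) = -⅛/(-5) = -⅛*(-⅕) = 1/40)
j(a) = 1/40 (j(a) = a*0 + 1/40 = 0 + 1/40 = 1/40)
-79 + (14*8)*j(-11) = -79 + (14*8)*(1/40) = -79 + 112*(1/40) = -79 + 14/5 = -381/5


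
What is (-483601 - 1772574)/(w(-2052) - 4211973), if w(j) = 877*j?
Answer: 2256175/6011577 ≈ 0.37531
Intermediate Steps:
(-483601 - 1772574)/(w(-2052) - 4211973) = (-483601 - 1772574)/(877*(-2052) - 4211973) = -2256175/(-1799604 - 4211973) = -2256175/(-6011577) = -2256175*(-1/6011577) = 2256175/6011577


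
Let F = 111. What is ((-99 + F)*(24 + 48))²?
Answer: 746496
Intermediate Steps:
((-99 + F)*(24 + 48))² = ((-99 + 111)*(24 + 48))² = (12*72)² = 864² = 746496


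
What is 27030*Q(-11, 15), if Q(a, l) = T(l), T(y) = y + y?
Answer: 810900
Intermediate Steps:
T(y) = 2*y
Q(a, l) = 2*l
27030*Q(-11, 15) = 27030*(2*15) = 27030*30 = 810900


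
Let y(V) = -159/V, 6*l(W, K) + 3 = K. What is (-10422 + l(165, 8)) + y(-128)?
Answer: -4001251/384 ≈ -10420.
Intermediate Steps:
l(W, K) = -½ + K/6
(-10422 + l(165, 8)) + y(-128) = (-10422 + (-½ + (⅙)*8)) - 159/(-128) = (-10422 + (-½ + 4/3)) - 159*(-1/128) = (-10422 + ⅚) + 159/128 = -62527/6 + 159/128 = -4001251/384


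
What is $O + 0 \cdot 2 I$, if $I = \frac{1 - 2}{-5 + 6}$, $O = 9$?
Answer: $9$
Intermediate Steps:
$I = -1$ ($I = - 1^{-1} = \left(-1\right) 1 = -1$)
$O + 0 \cdot 2 I = 9 + 0 \cdot 2 \left(-1\right) = 9 + 0 \left(-1\right) = 9 + 0 = 9$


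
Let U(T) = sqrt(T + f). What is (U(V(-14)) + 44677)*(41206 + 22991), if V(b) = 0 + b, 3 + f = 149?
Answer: 2868129369 + 128394*sqrt(33) ≈ 2.8689e+9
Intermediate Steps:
f = 146 (f = -3 + 149 = 146)
V(b) = b
U(T) = sqrt(146 + T) (U(T) = sqrt(T + 146) = sqrt(146 + T))
(U(V(-14)) + 44677)*(41206 + 22991) = (sqrt(146 - 14) + 44677)*(41206 + 22991) = (sqrt(132) + 44677)*64197 = (2*sqrt(33) + 44677)*64197 = (44677 + 2*sqrt(33))*64197 = 2868129369 + 128394*sqrt(33)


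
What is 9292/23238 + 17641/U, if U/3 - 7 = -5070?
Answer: -44800895/58826997 ≈ -0.76157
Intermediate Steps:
U = -15189 (U = 21 + 3*(-5070) = 21 - 15210 = -15189)
9292/23238 + 17641/U = 9292/23238 + 17641/(-15189) = 9292*(1/23238) + 17641*(-1/15189) = 4646/11619 - 17641/15189 = -44800895/58826997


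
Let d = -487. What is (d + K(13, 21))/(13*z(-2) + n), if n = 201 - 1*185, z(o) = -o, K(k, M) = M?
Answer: -233/21 ≈ -11.095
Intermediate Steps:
n = 16 (n = 201 - 185 = 16)
(d + K(13, 21))/(13*z(-2) + n) = (-487 + 21)/(13*(-1*(-2)) + 16) = -466/(13*2 + 16) = -466/(26 + 16) = -466/42 = -466*1/42 = -233/21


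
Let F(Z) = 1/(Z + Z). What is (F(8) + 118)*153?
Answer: 289017/16 ≈ 18064.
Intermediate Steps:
F(Z) = 1/(2*Z)
(F(8) + 118)*153 = ((½)/8 + 118)*153 = ((½)*(⅛) + 118)*153 = (1/16 + 118)*153 = (1889/16)*153 = 289017/16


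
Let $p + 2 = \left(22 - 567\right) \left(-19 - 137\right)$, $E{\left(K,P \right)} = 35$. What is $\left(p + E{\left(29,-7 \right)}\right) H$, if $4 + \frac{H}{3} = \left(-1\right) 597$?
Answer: $-153350559$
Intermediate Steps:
$p = 85018$ ($p = -2 + \left(22 - 567\right) \left(-19 - 137\right) = -2 - -85020 = -2 + 85020 = 85018$)
$H = -1803$ ($H = -12 + 3 \left(\left(-1\right) 597\right) = -12 + 3 \left(-597\right) = -12 - 1791 = -1803$)
$\left(p + E{\left(29,-7 \right)}\right) H = \left(85018 + 35\right) \left(-1803\right) = 85053 \left(-1803\right) = -153350559$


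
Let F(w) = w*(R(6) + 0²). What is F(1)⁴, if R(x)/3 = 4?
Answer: 20736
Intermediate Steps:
R(x) = 12 (R(x) = 3*4 = 12)
F(w) = 12*w (F(w) = w*(12 + 0²) = w*(12 + 0) = w*12 = 12*w)
F(1)⁴ = (12*1)⁴ = 12⁴ = 20736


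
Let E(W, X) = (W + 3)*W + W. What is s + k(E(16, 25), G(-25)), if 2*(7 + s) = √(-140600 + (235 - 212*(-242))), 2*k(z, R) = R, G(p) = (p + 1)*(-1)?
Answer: 5 + I*√89061/2 ≈ 5.0 + 149.22*I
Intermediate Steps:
E(W, X) = W + W*(3 + W) (E(W, X) = (3 + W)*W + W = W*(3 + W) + W = W + W*(3 + W))
G(p) = -1 - p (G(p) = (1 + p)*(-1) = -1 - p)
k(z, R) = R/2
s = -7 + I*√89061/2 (s = -7 + √(-140600 + (235 - 212*(-242)))/2 = -7 + √(-140600 + (235 + 51304))/2 = -7 + √(-140600 + 51539)/2 = -7 + √(-89061)/2 = -7 + (I*√89061)/2 = -7 + I*√89061/2 ≈ -7.0 + 149.22*I)
s + k(E(16, 25), G(-25)) = (-7 + I*√89061/2) + (-1 - 1*(-25))/2 = (-7 + I*√89061/2) + (-1 + 25)/2 = (-7 + I*√89061/2) + (½)*24 = (-7 + I*√89061/2) + 12 = 5 + I*√89061/2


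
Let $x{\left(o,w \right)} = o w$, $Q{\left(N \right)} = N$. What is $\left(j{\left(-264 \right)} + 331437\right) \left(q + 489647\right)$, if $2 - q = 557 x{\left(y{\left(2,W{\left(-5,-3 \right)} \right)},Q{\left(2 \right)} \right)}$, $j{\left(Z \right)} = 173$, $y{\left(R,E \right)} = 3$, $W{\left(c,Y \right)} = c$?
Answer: $161264264270$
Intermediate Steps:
$q = -3340$ ($q = 2 - 557 \cdot 3 \cdot 2 = 2 - 557 \cdot 6 = 2 - 3342 = -3340$)
$\left(j{\left(-264 \right)} + 331437\right) \left(q + 489647\right) = \left(173 + 331437\right) \left(-3340 + 489647\right) = 331610 \cdot 486307 = 161264264270$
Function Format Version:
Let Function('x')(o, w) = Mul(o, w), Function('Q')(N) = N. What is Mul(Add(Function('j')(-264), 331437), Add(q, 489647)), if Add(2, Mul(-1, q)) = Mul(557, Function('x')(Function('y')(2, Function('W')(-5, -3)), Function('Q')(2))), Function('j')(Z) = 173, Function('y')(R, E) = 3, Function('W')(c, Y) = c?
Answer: 161264264270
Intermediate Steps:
q = -3340 (q = Add(2, Mul(-1, Mul(557, Mul(3, 2)))) = Add(2, Mul(-1, Mul(557, 6))) = Add(2, Mul(-1, 3342)) = Add(2, -3342) = -3340)
Mul(Add(Function('j')(-264), 331437), Add(q, 489647)) = Mul(Add(173, 331437), Add(-3340, 489647)) = Mul(331610, 486307) = 161264264270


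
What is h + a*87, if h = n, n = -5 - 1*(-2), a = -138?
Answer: -12009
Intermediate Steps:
n = -3 (n = -5 + 2 = -3)
h = -3
h + a*87 = -3 - 138*87 = -3 - 12006 = -12009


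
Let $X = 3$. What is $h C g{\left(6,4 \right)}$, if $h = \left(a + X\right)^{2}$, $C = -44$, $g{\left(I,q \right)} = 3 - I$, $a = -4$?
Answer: $132$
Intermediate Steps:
$h = 1$ ($h = \left(-4 + 3\right)^{2} = \left(-1\right)^{2} = 1$)
$h C g{\left(6,4 \right)} = 1 \left(-44\right) \left(3 - 6\right) = - 44 \left(3 - 6\right) = \left(-44\right) \left(-3\right) = 132$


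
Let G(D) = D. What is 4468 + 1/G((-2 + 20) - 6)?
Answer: 53617/12 ≈ 4468.1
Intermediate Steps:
4468 + 1/G((-2 + 20) - 6) = 4468 + 1/((-2 + 20) - 6) = 4468 + 1/(18 - 6) = 4468 + 1/12 = 53617/12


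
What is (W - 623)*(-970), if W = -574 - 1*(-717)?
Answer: 465600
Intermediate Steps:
W = 143 (W = -574 + 717 = 143)
(W - 623)*(-970) = (143 - 623)*(-970) = -480*(-970) = 465600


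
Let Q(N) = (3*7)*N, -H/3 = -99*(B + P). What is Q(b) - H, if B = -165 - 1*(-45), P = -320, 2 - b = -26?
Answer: 131268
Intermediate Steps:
b = 28 (b = 2 - 1*(-26) = 2 + 26 = 28)
B = -120 (B = -165 + 45 = -120)
H = -130680 (H = -(-297)*(-120 - 320) = -(-297)*(-440) = -3*43560 = -130680)
Q(N) = 21*N
Q(b) - H = 21*28 - 1*(-130680) = 588 + 130680 = 131268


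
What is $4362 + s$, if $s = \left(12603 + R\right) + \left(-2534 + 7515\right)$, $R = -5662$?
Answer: $16284$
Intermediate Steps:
$s = 11922$ ($s = \left(12603 - 5662\right) + \left(-2534 + 7515\right) = 6941 + 4981 = 11922$)
$4362 + s = 4362 + 11922 = 16284$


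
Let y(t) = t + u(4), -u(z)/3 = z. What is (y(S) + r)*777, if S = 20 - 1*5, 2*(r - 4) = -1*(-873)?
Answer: 689199/2 ≈ 3.4460e+5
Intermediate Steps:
r = 881/2 (r = 4 + (-1*(-873))/2 = 4 + (½)*873 = 4 + 873/2 = 881/2 ≈ 440.50)
u(z) = -3*z
S = 15 (S = 20 - 5 = 15)
y(t) = -12 + t (y(t) = t - 3*4 = t - 12 = -12 + t)
(y(S) + r)*777 = ((-12 + 15) + 881/2)*777 = (3 + 881/2)*777 = (887/2)*777 = 689199/2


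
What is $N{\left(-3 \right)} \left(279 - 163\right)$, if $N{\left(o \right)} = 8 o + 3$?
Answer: $-2436$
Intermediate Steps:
$N{\left(o \right)} = 3 + 8 o$
$N{\left(-3 \right)} \left(279 - 163\right) = \left(3 + 8 \left(-3\right)\right) \left(279 - 163\right) = \left(3 - 24\right) 116 = \left(-21\right) 116 = -2436$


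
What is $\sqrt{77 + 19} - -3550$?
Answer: $3550 + 4 \sqrt{6} \approx 3559.8$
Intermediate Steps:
$\sqrt{77 + 19} - -3550 = \sqrt{96} + 3550 = 4 \sqrt{6} + 3550 = 3550 + 4 \sqrt{6}$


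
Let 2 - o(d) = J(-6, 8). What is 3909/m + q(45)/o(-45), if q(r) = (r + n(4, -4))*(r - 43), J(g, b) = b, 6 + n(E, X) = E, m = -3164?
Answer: -147779/9492 ≈ -15.569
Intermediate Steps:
n(E, X) = -6 + E
o(d) = -6 (o(d) = 2 - 1*8 = 2 - 8 = -6)
q(r) = (-43 + r)*(-2 + r) (q(r) = (r + (-6 + 4))*(r - 43) = (r - 2)*(-43 + r) = (-2 + r)*(-43 + r) = (-43 + r)*(-2 + r))
3909/m + q(45)/o(-45) = 3909/(-3164) + (86 + 45**2 - 45*45)/(-6) = 3909*(-1/3164) + (86 + 2025 - 2025)*(-1/6) = -3909/3164 + 86*(-1/6) = -3909/3164 - 43/3 = -147779/9492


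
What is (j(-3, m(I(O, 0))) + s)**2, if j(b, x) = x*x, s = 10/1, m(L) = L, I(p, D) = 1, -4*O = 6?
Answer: 121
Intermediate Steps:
O = -3/2 (O = -1/4*6 = -3/2 ≈ -1.5000)
s = 10 (s = 10*1 = 10)
j(b, x) = x**2
(j(-3, m(I(O, 0))) + s)**2 = (1**2 + 10)**2 = (1 + 10)**2 = 11**2 = 121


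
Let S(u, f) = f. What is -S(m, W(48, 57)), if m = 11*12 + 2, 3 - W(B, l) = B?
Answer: 45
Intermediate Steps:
W(B, l) = 3 - B
m = 134 (m = 132 + 2 = 134)
-S(m, W(48, 57)) = -(3 - 1*48) = -(3 - 48) = -1*(-45) = 45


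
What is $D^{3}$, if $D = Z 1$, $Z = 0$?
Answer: $0$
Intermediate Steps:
$D = 0$ ($D = 0 \cdot 1 = 0$)
$D^{3} = 0^{3} = 0$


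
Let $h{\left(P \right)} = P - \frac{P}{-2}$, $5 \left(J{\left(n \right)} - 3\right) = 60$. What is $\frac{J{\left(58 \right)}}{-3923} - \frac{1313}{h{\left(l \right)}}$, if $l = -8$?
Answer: $\frac{5150719}{47076} \approx 109.41$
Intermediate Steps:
$J{\left(n \right)} = 15$ ($J{\left(n \right)} = 3 + \frac{1}{5} \cdot 60 = 3 + 12 = 15$)
$h{\left(P \right)} = \frac{3 P}{2}$ ($h{\left(P \right)} = P - P \left(- \frac{1}{2}\right) = P - - \frac{P}{2} = P + \frac{P}{2} = \frac{3 P}{2}$)
$\frac{J{\left(58 \right)}}{-3923} - \frac{1313}{h{\left(l \right)}} = \frac{15}{-3923} - \frac{1313}{\frac{3}{2} \left(-8\right)} = 15 \left(- \frac{1}{3923}\right) - \frac{1313}{-12} = - \frac{15}{3923} - - \frac{1313}{12} = - \frac{15}{3923} + \frac{1313}{12} = \frac{5150719}{47076}$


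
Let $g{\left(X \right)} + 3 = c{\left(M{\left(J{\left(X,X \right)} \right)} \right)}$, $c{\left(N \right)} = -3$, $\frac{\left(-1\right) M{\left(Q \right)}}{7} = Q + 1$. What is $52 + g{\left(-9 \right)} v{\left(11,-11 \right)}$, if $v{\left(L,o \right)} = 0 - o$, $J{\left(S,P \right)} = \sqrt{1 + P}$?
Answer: $-14$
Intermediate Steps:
$v{\left(L,o \right)} = - o$
$M{\left(Q \right)} = -7 - 7 Q$ ($M{\left(Q \right)} = - 7 \left(Q + 1\right) = - 7 \left(1 + Q\right) = -7 - 7 Q$)
$g{\left(X \right)} = -6$ ($g{\left(X \right)} = -3 - 3 = -6$)
$52 + g{\left(-9 \right)} v{\left(11,-11 \right)} = 52 - 6 \left(\left(-1\right) \left(-11\right)\right) = 52 - 66 = -14$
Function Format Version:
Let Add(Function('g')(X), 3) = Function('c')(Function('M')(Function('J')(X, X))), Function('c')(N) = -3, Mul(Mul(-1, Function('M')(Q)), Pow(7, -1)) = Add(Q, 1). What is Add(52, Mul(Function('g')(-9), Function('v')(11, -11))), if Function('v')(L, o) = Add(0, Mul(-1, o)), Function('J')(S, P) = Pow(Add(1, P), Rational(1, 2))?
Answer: -14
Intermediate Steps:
Function('v')(L, o) = Mul(-1, o)
Function('M')(Q) = Add(-7, Mul(-7, Q)) (Function('M')(Q) = Mul(-7, Add(Q, 1)) = Mul(-7, Add(1, Q)) = Add(-7, Mul(-7, Q)))
Function('g')(X) = -6 (Function('g')(X) = Add(-3, -3) = -6)
Add(52, Mul(Function('g')(-9), Function('v')(11, -11))) = Add(52, Mul(-6, Mul(-1, -11))) = Add(52, Mul(-6, 11)) = Add(52, -66) = -14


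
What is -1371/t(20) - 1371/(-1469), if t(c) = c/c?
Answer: -2012628/1469 ≈ -1370.1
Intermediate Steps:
t(c) = 1
-1371/t(20) - 1371/(-1469) = -1371/1 - 1371/(-1469) = -1371*1 - 1371*(-1/1469) = -1371 + 1371/1469 = -2012628/1469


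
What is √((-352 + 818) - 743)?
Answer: I*√277 ≈ 16.643*I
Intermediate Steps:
√((-352 + 818) - 743) = √(466 - 743) = √(-277) = I*√277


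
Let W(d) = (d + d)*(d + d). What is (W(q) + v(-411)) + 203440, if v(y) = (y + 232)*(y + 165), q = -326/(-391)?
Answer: 37834497698/152881 ≈ 2.4748e+5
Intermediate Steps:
q = 326/391 (q = -326*(-1/391) = 326/391 ≈ 0.83376)
W(d) = 4*d² (W(d) = (2*d)*(2*d) = 4*d²)
v(y) = (165 + y)*(232 + y) (v(y) = (232 + y)*(165 + y) = (165 + y)*(232 + y))
(W(q) + v(-411)) + 203440 = (4*(326/391)² + (38280 + (-411)² + 397*(-411))) + 203440 = (4*(106276/152881) + (38280 + 168921 - 163167)) + 203440 = (425104/152881 + 44034) + 203440 = 6732387058/152881 + 203440 = 37834497698/152881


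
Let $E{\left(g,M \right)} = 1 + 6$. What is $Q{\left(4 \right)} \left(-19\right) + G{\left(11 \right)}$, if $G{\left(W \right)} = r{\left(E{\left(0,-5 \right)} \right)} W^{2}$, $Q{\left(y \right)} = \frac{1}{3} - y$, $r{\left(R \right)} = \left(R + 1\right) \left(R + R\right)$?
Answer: $\frac{40865}{3} \approx 13622.0$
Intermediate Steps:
$E{\left(g,M \right)} = 7$
$r{\left(R \right)} = 2 R \left(1 + R\right)$ ($r{\left(R \right)} = \left(1 + R\right) 2 R = 2 R \left(1 + R\right)$)
$Q{\left(y \right)} = \frac{1}{3} - y$
$G{\left(W \right)} = 112 W^{2}$ ($G{\left(W \right)} = 2 \cdot 7 \left(1 + 7\right) W^{2} = 2 \cdot 7 \cdot 8 W^{2} = 112 W^{2}$)
$Q{\left(4 \right)} \left(-19\right) + G{\left(11 \right)} = \left(\frac{1}{3} - 4\right) \left(-19\right) + 112 \cdot 11^{2} = \left(\frac{1}{3} - 4\right) \left(-19\right) + 112 \cdot 121 = \left(- \frac{11}{3}\right) \left(-19\right) + 13552 = \frac{209}{3} + 13552 = \frac{40865}{3}$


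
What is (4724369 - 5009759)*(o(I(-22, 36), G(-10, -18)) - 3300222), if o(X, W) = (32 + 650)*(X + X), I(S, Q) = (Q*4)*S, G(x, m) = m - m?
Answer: 2175063925860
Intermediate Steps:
G(x, m) = 0
I(S, Q) = 4*Q*S (I(S, Q) = (4*Q)*S = 4*Q*S)
o(X, W) = 1364*X (o(X, W) = 682*(2*X) = 1364*X)
(4724369 - 5009759)*(o(I(-22, 36), G(-10, -18)) - 3300222) = (4724369 - 5009759)*(1364*(4*36*(-22)) - 3300222) = -285390*(1364*(-3168) - 3300222) = -285390*(-4321152 - 3300222) = -285390*(-7621374) = 2175063925860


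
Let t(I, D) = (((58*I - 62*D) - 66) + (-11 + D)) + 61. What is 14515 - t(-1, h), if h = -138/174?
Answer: 421678/29 ≈ 14541.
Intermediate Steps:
h = -23/29 (h = -138*1/174 = -23/29 ≈ -0.79310)
t(I, D) = -16 - 61*D + 58*I (t(I, D) = (((-62*D + 58*I) - 66) + (-11 + D)) + 61 = ((-66 - 62*D + 58*I) + (-11 + D)) + 61 = (-77 - 61*D + 58*I) + 61 = -16 - 61*D + 58*I)
14515 - t(-1, h) = 14515 - (-16 - 61*(-23/29) + 58*(-1)) = 14515 - (-16 + 1403/29 - 58) = 14515 - 1*(-743/29) = 14515 + 743/29 = 421678/29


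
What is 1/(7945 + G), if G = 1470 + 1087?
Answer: 1/10502 ≈ 9.5220e-5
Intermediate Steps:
G = 2557
1/(7945 + G) = 1/(7945 + 2557) = 1/10502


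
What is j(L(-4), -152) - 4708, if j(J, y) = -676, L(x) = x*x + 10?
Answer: -5384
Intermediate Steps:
L(x) = 10 + x² (L(x) = x² + 10 = 10 + x²)
j(L(-4), -152) - 4708 = -676 - 4708 = -5384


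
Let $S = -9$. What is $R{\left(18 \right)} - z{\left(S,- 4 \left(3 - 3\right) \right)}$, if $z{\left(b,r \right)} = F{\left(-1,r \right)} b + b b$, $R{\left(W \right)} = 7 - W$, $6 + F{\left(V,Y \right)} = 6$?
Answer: $-92$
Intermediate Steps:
$F{\left(V,Y \right)} = 0$ ($F{\left(V,Y \right)} = -6 + 6 = 0$)
$z{\left(b,r \right)} = b^{2}$ ($z{\left(b,r \right)} = 0 b + b b = 0 + b^{2} = b^{2}$)
$R{\left(18 \right)} - z{\left(S,- 4 \left(3 - 3\right) \right)} = \left(7 - 18\right) - \left(-9\right)^{2} = \left(7 - 18\right) - 81 = -11 - 81 = -92$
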